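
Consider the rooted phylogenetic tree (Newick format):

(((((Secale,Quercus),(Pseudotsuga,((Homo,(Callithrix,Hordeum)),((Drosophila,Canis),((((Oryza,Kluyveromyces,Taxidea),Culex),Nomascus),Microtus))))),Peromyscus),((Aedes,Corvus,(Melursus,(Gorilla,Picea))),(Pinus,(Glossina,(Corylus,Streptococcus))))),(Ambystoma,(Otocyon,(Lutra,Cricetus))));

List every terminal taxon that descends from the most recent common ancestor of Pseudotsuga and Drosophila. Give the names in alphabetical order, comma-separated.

Tracing Pseudotsuga: it sits inside (Pseudotsuga,((Homo,(Callithrix,Hordeum)),((Drosophila,Canis),((((Oryza,Kluyveromyces,Taxidea),Culex),Nomascus),Microtus)))).
Tracing Drosophila: it sits inside (Drosophila,Canis).
The smallest clade enclosing both is (Pseudotsuga,((Homo,(Callithrix,Hordeum)),((Drosophila,Canis),((((Oryza,Kluyveromyces,Taxidea),Culex),Nomascus),Microtus)))); the answer is its 12 terminal taxa in alphabetical order.

Callithrix, Canis, Culex, Drosophila, Homo, Hordeum, Kluyveromyces, Microtus, Nomascus, Oryza, Pseudotsuga, Taxidea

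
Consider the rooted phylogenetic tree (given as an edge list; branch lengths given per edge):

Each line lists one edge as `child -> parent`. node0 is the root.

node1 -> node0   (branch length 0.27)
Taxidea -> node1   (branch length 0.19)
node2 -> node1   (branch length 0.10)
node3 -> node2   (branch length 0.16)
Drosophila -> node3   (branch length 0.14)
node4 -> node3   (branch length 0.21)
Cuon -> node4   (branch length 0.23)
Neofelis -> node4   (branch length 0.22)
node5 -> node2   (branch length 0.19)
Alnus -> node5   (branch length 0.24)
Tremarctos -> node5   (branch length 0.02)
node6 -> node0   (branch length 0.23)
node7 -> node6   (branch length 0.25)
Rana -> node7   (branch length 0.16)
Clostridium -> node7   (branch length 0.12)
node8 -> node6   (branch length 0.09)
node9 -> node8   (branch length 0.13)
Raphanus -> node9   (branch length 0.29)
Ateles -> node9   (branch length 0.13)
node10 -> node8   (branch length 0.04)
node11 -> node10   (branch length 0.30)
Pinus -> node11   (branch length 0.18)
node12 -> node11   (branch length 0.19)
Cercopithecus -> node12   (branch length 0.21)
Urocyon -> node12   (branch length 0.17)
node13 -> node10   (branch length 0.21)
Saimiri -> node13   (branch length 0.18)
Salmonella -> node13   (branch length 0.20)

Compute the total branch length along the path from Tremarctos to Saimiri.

1.33

The path runs Tremarctos → … → MRCA → … → Saimiri; the MRCA is the root of the tree.
Branch lengths along that path: 0.02 + 0.19 + 0.10 + 0.27 + 0.23 + 0.09 + 0.04 + 0.21 + 0.18 = 1.33.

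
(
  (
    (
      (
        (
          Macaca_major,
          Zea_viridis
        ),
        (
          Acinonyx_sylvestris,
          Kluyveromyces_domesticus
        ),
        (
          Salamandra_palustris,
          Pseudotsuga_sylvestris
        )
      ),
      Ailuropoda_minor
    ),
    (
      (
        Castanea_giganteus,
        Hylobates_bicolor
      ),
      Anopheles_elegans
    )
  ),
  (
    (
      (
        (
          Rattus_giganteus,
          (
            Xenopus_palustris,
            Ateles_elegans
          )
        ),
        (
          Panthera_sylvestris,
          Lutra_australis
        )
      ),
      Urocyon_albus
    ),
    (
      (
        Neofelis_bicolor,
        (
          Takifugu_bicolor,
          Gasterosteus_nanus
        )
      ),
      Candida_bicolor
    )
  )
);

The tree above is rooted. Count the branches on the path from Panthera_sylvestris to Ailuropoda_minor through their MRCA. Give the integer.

8

The MRCA of Panthera_sylvestris and Ailuropoda_minor is the root of the tree.
From Panthera_sylvestris up to that node: 5 branches. From Ailuropoda_minor up to the same node: 3 branches. Total: 5 + 3 = 8.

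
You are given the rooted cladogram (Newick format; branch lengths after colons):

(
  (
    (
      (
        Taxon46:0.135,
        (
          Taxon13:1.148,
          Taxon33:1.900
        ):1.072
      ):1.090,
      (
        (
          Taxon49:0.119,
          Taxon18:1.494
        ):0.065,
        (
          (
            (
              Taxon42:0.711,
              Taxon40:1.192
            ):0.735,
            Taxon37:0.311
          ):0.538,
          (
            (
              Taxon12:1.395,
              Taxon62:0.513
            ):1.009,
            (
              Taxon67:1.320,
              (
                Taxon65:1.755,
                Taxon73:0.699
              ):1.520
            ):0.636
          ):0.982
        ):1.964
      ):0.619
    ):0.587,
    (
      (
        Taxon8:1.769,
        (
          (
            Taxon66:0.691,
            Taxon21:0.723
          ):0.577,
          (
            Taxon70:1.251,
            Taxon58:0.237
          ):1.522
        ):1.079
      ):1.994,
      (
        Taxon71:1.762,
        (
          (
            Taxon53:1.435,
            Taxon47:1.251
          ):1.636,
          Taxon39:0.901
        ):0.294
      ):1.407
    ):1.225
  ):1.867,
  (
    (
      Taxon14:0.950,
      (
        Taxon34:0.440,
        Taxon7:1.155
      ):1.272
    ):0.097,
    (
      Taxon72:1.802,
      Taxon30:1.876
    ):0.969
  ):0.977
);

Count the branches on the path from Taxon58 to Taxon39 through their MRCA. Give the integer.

The MRCA of Taxon58 and Taxon39 is the node subtending ((Taxon8,((Taxon66,Taxon21),(Taxon70,Taxon58))),(Taxon71,((Taxon53,Taxon47),Taxon39))).
From Taxon58 up to that node: 4 branches. From Taxon39 up to the same node: 3 branches. Total: 4 + 3 = 7.

7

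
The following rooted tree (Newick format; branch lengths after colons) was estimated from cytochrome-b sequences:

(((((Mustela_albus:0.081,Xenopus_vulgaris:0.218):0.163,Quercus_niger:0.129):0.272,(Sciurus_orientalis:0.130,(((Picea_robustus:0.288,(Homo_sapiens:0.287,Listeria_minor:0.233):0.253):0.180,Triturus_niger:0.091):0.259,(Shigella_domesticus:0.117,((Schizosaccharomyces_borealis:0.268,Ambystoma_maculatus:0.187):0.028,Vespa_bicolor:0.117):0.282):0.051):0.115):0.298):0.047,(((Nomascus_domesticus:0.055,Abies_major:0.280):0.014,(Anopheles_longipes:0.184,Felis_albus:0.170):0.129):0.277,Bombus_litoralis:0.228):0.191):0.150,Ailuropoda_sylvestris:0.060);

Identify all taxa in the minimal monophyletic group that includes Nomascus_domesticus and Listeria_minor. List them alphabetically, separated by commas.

Abies_major, Ambystoma_maculatus, Anopheles_longipes, Bombus_litoralis, Felis_albus, Homo_sapiens, Listeria_minor, Mustela_albus, Nomascus_domesticus, Picea_robustus, Quercus_niger, Schizosaccharomyces_borealis, Sciurus_orientalis, Shigella_domesticus, Triturus_niger, Vespa_bicolor, Xenopus_vulgaris

Tracing Nomascus_domesticus: it sits inside (Nomascus_domesticus,Abies_major).
Tracing Listeria_minor: it sits inside (Homo_sapiens,Listeria_minor).
The smallest clade enclosing both is ((((Mustela_albus,Xenopus_vulgaris),Quercus_niger),(Sciurus_orientalis,(((Picea_robustus,(Homo_sapiens,Listeria_minor)),Triturus_niger),(Shigella_domesticus,((Schizosaccharomyces_borealis,Ambystoma_maculatus),Vespa_bicolor))))),(((Nomascus_domesticus,Abies_major),(Anopheles_longipes,Felis_albus)),Bombus_litoralis)); the answer is its 17 terminal taxa in alphabetical order.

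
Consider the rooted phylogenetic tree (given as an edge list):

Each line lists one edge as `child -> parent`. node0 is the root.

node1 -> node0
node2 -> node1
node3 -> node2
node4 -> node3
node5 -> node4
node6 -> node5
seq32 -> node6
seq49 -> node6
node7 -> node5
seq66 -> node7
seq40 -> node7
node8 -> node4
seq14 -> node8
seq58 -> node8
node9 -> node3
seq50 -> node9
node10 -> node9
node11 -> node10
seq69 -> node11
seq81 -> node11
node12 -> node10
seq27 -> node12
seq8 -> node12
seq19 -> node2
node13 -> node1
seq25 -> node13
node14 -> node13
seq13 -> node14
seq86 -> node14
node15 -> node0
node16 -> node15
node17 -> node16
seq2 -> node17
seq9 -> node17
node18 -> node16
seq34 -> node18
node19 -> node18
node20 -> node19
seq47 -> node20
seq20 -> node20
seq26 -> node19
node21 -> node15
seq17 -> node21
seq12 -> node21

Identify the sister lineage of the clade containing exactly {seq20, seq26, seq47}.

seq34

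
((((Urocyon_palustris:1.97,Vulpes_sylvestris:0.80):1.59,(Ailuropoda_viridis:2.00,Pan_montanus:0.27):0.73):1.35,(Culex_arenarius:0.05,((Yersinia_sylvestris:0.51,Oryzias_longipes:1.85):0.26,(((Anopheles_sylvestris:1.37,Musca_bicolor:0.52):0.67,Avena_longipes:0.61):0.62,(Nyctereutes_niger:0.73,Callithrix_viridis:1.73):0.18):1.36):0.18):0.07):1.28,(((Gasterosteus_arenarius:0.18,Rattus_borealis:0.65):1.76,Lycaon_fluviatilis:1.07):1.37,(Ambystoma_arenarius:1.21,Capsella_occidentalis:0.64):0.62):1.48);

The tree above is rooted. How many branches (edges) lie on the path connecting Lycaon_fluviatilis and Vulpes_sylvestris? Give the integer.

The MRCA of Lycaon_fluviatilis and Vulpes_sylvestris is the root of the tree.
From Lycaon_fluviatilis up to that node: 3 branches. From Vulpes_sylvestris up to the same node: 4 branches. Total: 3 + 4 = 7.

7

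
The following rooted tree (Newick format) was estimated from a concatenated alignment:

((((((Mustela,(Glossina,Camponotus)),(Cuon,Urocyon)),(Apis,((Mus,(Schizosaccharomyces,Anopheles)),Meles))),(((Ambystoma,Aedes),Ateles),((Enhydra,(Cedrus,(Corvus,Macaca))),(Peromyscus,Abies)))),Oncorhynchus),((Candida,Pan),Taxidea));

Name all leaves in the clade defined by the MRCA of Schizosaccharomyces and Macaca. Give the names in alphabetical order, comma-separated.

Tracing Schizosaccharomyces: it sits inside (Schizosaccharomyces,Anopheles).
Tracing Macaca: it sits inside (Corvus,Macaca).
The smallest clade enclosing both is ((((Mustela,(Glossina,Camponotus)),(Cuon,Urocyon)),(Apis,((Mus,(Schizosaccharomyces,Anopheles)),Meles))),(((Ambystoma,Aedes),Ateles),((Enhydra,(Cedrus,(Corvus,Macaca))),(Peromyscus,Abies)))); the answer is its 19 terminal taxa in alphabetical order.

Abies, Aedes, Ambystoma, Anopheles, Apis, Ateles, Camponotus, Cedrus, Corvus, Cuon, Enhydra, Glossina, Macaca, Meles, Mus, Mustela, Peromyscus, Schizosaccharomyces, Urocyon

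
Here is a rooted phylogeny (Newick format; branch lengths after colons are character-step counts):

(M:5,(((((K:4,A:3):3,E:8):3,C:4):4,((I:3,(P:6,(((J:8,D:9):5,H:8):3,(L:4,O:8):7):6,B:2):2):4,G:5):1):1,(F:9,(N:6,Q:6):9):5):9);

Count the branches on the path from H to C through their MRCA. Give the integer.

8

The MRCA of H and C is the node subtending ((((K,A),E),C),((I,(P,(((J,D),H),(L,O)),B)),G)).
From H up to that node: 6 branches. From C up to the same node: 2 branches. Total: 6 + 2 = 8.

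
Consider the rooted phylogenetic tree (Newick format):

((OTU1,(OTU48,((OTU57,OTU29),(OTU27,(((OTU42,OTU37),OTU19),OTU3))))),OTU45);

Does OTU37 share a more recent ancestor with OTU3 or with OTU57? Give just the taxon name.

The MRCA of OTU37 and OTU3 subtends (((OTU42,OTU37),OTU19),OTU3) (4 taxa).
The MRCA of OTU37 and OTU57 subtends ((OTU57,OTU29),(OTU27,(((OTU42,OTU37),OTU19),OTU3))) (7 taxa).
The first is nested inside the second, so OTU37 shares a more recent common ancestor with OTU3.

OTU3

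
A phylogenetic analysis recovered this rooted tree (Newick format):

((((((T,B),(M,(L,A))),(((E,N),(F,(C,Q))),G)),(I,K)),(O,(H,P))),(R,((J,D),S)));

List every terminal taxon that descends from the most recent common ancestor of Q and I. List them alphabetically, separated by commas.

A, B, C, E, F, G, I, K, L, M, N, Q, T

Tracing Q: it sits inside (C,Q).
Tracing I: it sits inside (I,K).
The smallest clade enclosing both is ((((T,B),(M,(L,A))),(((E,N),(F,(C,Q))),G)),(I,K)); the answer is its 13 terminal taxa in alphabetical order.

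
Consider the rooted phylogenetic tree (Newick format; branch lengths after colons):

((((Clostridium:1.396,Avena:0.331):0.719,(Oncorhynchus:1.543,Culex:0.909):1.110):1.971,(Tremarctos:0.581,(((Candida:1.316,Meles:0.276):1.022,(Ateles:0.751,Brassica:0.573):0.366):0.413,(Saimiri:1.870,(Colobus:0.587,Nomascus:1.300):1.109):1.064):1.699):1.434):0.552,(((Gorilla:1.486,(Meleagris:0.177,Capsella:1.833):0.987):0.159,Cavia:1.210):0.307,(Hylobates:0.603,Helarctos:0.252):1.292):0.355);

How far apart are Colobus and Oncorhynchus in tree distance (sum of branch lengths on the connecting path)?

The path runs Colobus → … → MRCA → … → Oncorhynchus; the MRCA is the node subtending (((Clostridium,Avena),(Oncorhynchus,Culex)),(Tremarctos,(((Candida,Meles),(Ateles,Brassica)),(Saimiri,(Colobus,Nomascus))))).
Branch lengths along that path: 0.587 + 1.109 + 1.064 + 1.699 + 1.434 + 1.971 + 1.110 + 1.543 = 10.517.

10.517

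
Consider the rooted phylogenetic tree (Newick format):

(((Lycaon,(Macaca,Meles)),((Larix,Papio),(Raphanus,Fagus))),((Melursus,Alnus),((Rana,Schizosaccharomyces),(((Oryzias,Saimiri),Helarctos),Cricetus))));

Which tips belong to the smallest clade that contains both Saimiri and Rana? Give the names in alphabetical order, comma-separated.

Cricetus, Helarctos, Oryzias, Rana, Saimiri, Schizosaccharomyces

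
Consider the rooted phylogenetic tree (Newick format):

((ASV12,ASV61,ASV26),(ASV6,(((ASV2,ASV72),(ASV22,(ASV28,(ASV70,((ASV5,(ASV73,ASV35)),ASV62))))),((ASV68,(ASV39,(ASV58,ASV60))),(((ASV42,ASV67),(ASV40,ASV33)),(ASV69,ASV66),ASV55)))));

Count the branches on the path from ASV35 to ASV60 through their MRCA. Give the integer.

13

The MRCA of ASV35 and ASV60 is the node subtending (((ASV2,ASV72),(ASV22,(ASV28,(ASV70,((ASV5,(ASV73,ASV35)),ASV62))))),((ASV68,(ASV39,(ASV58,ASV60))),(((ASV42,ASV67),(ASV40,ASV33)),(ASV69,ASV66),ASV55))).
From ASV35 up to that node: 8 branches. From ASV60 up to the same node: 5 branches. Total: 8 + 5 = 13.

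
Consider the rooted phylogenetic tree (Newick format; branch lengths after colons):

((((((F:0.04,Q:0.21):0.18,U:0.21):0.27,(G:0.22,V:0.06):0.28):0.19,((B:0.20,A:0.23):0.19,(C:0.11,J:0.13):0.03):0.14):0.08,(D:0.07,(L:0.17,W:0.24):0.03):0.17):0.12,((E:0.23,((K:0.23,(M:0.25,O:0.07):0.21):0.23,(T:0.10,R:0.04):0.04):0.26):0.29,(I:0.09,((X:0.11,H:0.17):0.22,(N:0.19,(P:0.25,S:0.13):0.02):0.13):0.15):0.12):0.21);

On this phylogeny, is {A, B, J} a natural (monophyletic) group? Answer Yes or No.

No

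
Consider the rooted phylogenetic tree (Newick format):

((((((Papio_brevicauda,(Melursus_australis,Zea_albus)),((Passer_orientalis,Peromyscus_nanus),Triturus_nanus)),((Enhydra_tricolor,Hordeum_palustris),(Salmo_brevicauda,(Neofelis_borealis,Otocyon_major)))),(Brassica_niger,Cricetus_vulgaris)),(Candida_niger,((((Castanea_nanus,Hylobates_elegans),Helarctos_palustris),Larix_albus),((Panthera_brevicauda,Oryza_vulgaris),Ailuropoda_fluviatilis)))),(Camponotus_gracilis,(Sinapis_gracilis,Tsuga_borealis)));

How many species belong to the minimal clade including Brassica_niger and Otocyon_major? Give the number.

The MRCA of Brassica_niger and Otocyon_major is the node subtending ((((Papio_brevicauda,(Melursus_australis,Zea_albus)),((Passer_orientalis,Peromyscus_nanus),Triturus_nanus)),((Enhydra_tricolor,Hordeum_palustris),(Salmo_brevicauda,(Neofelis_borealis,Otocyon_major)))),(Brassica_niger,Cricetus_vulgaris)).
That clade contains 13 terminal taxa: Brassica_niger, Cricetus_vulgaris, Enhydra_tricolor, Hordeum_palustris, Melursus_australis, Neofelis_borealis, Otocyon_major, Papio_brevicauda, Passer_orientalis, Peromyscus_nanus, Salmo_brevicauda, Triturus_nanus, Zea_albus.

13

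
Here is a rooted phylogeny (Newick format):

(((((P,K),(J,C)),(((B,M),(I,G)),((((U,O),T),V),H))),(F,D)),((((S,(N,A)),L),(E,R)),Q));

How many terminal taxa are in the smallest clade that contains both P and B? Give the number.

13

The MRCA of P and B is the node subtending (((P,K),(J,C)),(((B,M),(I,G)),((((U,O),T),V),H))).
That clade contains 13 terminal taxa: B, C, G, H, I, J, K, M, O, P, T, U, V.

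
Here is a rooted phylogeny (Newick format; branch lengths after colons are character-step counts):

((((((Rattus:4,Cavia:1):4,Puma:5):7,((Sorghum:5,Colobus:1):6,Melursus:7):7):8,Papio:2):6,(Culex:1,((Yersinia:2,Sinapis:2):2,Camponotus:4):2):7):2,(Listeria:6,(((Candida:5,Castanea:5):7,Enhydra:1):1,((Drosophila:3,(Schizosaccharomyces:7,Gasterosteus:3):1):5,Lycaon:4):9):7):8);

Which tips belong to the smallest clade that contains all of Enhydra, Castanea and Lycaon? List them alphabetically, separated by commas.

Candida, Castanea, Drosophila, Enhydra, Gasterosteus, Lycaon, Schizosaccharomyces

Tracing Enhydra: it sits inside ((Candida,Castanea),Enhydra).
Tracing Castanea: it sits inside (Candida,Castanea).
Tracing Lycaon: it sits inside ((Drosophila,(Schizosaccharomyces,Gasterosteus)),Lycaon).
The smallest clade enclosing all 3 is (((Candida,Castanea),Enhydra),((Drosophila,(Schizosaccharomyces,Gasterosteus)),Lycaon)); the answer is its 7 terminal taxa in alphabetical order.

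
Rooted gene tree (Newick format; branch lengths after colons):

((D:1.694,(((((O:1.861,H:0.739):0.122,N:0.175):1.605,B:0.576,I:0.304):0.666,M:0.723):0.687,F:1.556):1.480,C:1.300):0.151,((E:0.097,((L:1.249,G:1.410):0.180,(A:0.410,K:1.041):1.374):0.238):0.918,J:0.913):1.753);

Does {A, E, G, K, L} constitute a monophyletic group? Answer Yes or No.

The most recent common ancestor of these taxa subtends (E,((L,G),(A,K))).
That clade has exactly 5 tips — every listed taxon and nothing else — so the group is monophyletic.

Yes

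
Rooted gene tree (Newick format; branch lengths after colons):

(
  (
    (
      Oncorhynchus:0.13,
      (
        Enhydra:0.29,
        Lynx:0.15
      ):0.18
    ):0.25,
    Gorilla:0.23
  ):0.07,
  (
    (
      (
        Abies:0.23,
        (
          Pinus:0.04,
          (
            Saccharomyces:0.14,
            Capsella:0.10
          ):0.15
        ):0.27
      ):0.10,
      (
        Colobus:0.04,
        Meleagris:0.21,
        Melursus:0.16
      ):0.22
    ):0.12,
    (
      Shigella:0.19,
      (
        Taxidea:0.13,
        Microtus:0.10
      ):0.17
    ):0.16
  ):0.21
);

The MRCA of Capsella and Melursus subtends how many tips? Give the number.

The MRCA of Capsella and Melursus is the node subtending ((Abies,(Pinus,(Saccharomyces,Capsella))),(Colobus,Meleagris,Melursus)).
That clade contains 7 terminal taxa: Abies, Capsella, Colobus, Meleagris, Melursus, Pinus, Saccharomyces.

7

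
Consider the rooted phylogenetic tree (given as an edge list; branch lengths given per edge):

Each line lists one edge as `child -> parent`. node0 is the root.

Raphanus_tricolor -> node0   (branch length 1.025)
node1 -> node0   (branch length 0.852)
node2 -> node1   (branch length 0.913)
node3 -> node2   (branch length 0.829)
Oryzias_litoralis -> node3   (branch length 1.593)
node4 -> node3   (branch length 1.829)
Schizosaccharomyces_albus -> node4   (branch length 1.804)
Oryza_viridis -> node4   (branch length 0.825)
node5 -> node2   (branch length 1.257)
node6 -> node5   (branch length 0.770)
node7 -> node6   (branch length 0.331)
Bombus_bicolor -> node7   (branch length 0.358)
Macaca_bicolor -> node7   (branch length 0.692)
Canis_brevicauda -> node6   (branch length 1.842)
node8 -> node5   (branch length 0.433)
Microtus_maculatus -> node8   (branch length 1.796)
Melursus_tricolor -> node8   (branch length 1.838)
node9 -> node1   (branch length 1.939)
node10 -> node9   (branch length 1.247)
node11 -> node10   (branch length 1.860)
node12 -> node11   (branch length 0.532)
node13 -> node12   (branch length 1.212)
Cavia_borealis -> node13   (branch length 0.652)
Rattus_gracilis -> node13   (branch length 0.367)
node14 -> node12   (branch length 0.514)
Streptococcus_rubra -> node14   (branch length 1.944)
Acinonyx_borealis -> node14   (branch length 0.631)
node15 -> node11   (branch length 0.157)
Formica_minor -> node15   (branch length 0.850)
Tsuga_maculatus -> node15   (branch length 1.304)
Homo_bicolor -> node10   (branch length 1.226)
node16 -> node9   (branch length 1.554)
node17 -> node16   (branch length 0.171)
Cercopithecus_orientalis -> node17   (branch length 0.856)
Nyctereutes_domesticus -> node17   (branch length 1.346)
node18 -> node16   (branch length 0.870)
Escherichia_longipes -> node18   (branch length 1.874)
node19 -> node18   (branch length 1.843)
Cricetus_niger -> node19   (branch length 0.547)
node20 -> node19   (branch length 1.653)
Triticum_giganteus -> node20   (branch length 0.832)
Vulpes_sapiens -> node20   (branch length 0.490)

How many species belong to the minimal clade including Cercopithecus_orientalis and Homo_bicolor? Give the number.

The MRCA of Cercopithecus_orientalis and Homo_bicolor is the node subtending (((((Cavia_borealis,Rattus_gracilis),(Streptococcus_rubra,Acinonyx_borealis)),(Formica_minor,Tsuga_maculatus)),Homo_bicolor),((Cercopithecus_orientalis,Nyctereutes_domesticus),(Escherichia_longipes,(Cricetus_niger,(Triticum_giganteus,Vulpes_sapiens))))).
That clade contains 13 terminal taxa: Acinonyx_borealis, Cavia_borealis, Cercopithecus_orientalis, Cricetus_niger, Escherichia_longipes, Formica_minor, Homo_bicolor, Nyctereutes_domesticus, Rattus_gracilis, Streptococcus_rubra, Triticum_giganteus, Tsuga_maculatus, Vulpes_sapiens.

13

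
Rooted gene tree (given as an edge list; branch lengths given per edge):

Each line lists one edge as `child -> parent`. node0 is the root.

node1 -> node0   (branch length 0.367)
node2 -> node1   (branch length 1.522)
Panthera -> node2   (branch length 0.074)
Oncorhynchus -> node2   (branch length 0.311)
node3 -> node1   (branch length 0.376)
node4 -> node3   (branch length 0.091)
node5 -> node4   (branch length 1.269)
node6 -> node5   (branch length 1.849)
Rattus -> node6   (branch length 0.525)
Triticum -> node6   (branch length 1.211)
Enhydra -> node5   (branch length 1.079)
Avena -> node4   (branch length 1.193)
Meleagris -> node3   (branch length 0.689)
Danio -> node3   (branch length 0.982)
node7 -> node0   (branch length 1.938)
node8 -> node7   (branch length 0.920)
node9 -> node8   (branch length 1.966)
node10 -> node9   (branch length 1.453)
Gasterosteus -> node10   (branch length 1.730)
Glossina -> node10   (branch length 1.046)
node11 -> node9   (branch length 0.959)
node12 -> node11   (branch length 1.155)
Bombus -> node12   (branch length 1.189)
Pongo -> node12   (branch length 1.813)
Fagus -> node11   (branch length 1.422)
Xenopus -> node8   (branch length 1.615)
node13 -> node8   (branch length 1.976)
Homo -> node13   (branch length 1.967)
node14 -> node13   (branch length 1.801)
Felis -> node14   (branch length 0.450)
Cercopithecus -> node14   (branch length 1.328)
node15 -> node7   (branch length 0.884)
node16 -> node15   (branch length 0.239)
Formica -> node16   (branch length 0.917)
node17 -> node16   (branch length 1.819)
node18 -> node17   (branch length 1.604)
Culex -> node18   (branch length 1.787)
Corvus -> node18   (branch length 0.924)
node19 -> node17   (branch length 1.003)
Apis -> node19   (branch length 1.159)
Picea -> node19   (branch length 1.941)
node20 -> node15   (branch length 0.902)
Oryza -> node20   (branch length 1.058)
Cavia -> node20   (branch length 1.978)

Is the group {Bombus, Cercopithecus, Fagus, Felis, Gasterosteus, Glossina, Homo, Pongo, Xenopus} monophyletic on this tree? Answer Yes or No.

The most recent common ancestor of these taxa subtends (((Gasterosteus,Glossina),((Bombus,Pongo),Fagus)),Xenopus,(Homo,(Felis,Cercopithecus))).
That clade has exactly 9 tips — every listed taxon and nothing else — so the group is monophyletic.

Yes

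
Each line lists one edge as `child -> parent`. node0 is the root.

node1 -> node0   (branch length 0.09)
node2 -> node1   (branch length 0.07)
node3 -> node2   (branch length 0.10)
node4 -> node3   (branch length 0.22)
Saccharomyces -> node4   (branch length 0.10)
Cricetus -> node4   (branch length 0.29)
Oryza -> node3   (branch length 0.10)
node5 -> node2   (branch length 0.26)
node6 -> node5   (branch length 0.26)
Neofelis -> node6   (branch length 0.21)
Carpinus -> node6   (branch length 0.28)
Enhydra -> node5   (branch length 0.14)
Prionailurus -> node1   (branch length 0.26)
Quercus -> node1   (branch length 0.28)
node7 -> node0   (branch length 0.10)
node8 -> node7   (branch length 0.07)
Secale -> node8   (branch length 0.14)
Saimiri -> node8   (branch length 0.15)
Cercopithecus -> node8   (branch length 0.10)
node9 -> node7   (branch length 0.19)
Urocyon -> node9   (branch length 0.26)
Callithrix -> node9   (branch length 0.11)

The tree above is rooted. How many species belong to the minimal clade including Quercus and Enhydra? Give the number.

The MRCA of Quercus and Enhydra is the node subtending ((((Saccharomyces,Cricetus),Oryza),((Neofelis,Carpinus),Enhydra)),Prionailurus,Quercus).
That clade contains 8 terminal taxa: Carpinus, Cricetus, Enhydra, Neofelis, Oryza, Prionailurus, Quercus, Saccharomyces.

8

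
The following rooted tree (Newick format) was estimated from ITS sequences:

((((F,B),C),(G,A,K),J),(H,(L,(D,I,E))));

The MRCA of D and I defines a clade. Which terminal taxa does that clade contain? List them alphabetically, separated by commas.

Tracing D: it sits inside (D,I,E).
Tracing I: it sits inside (D,I,E).
The smallest clade enclosing both is (D,I,E); the answer is its 3 terminal taxa in alphabetical order.

D, E, I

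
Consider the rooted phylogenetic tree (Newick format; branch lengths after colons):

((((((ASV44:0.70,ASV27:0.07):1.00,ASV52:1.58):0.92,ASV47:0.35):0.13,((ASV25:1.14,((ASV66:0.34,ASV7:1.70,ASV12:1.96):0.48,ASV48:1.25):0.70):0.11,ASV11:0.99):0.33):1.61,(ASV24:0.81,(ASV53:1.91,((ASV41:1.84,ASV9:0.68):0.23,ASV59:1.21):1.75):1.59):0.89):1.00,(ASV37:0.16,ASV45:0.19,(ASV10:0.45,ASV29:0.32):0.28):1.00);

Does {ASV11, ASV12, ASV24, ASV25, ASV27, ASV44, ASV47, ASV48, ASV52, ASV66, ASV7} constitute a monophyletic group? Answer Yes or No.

No

The MRCA of the listed taxa subtends (((((ASV44,ASV27),ASV52),ASV47),((ASV25,((ASV66,ASV7,ASV12),ASV48)),ASV11)),(ASV24,(ASV53,((ASV41,ASV9),ASV59)))).
That clade also contains ASV41, ASV53, ASV59, ASV9, which are not in the proposed group, so the group is not monophyletic.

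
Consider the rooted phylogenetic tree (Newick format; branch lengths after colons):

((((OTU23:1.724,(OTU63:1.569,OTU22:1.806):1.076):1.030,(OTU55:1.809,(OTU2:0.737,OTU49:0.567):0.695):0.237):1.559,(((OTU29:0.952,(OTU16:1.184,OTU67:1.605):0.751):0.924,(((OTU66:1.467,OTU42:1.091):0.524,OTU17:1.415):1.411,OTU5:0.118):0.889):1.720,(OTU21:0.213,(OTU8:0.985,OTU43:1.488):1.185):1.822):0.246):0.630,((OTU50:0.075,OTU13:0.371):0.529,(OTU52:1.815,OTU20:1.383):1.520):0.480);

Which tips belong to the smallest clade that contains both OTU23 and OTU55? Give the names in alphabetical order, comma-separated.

Tracing OTU23: it sits inside (OTU23,(OTU63,OTU22)).
Tracing OTU55: it sits inside (OTU55,(OTU2,OTU49)).
The smallest clade enclosing both is ((OTU23,(OTU63,OTU22)),(OTU55,(OTU2,OTU49))); the answer is its 6 terminal taxa in alphabetical order.

OTU2, OTU22, OTU23, OTU49, OTU55, OTU63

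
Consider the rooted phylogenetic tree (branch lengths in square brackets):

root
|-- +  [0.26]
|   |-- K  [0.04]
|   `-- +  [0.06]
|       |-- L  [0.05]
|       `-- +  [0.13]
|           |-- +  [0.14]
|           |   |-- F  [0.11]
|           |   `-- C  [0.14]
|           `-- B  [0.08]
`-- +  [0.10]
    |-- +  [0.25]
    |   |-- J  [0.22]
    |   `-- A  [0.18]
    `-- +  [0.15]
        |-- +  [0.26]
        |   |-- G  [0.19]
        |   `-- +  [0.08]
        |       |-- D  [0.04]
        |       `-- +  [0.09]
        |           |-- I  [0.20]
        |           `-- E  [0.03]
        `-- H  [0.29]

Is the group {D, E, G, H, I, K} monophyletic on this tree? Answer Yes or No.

The MRCA of the listed taxa is the root, so the smallest clade containing them is the whole tree.
That clade also contains A, B, C, F, J, L, which are not in the proposed group, so the group is not monophyletic.

No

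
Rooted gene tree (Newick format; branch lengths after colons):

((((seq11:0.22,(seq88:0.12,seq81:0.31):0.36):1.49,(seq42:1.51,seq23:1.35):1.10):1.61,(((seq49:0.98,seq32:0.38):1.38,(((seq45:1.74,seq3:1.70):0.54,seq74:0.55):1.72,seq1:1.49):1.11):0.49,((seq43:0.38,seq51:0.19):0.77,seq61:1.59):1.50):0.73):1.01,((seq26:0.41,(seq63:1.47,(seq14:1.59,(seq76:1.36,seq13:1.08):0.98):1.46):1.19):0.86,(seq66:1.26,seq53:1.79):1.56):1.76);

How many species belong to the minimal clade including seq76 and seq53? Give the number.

The MRCA of seq76 and seq53 is the node subtending ((seq26,(seq63,(seq14,(seq76,seq13)))),(seq66,seq53)).
That clade contains 7 terminal taxa: seq13, seq14, seq26, seq53, seq63, seq66, seq76.

7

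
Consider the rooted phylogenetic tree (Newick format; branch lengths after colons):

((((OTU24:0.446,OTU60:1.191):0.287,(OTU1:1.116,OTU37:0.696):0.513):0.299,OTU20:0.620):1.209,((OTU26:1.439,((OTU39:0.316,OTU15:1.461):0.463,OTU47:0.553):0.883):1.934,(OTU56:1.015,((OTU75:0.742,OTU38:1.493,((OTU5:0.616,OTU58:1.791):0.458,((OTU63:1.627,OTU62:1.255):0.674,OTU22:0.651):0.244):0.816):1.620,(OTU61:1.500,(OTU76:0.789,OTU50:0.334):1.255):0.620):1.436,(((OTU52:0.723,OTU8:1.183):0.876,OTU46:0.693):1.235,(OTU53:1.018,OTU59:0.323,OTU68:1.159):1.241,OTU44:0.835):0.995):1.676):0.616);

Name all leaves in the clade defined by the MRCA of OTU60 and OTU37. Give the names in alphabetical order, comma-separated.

Tracing OTU60: it sits inside (OTU24,OTU60).
Tracing OTU37: it sits inside (OTU1,OTU37).
The smallest clade enclosing both is ((OTU24,OTU60),(OTU1,OTU37)); the answer is its 4 terminal taxa in alphabetical order.

OTU1, OTU24, OTU37, OTU60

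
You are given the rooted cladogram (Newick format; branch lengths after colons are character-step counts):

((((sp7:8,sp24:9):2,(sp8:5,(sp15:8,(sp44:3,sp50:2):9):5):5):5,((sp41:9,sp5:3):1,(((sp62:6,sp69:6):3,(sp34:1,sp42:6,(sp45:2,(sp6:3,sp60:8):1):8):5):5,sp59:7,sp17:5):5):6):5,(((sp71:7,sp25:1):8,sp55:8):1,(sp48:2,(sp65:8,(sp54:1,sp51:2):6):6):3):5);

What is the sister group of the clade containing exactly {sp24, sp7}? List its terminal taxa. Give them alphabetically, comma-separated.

The clade containing exactly {sp24, sp7} attaches to the tree at the node subtending ((sp7,sp24),(sp8,(sp15,(sp44,sp50)))).
The other lineage descending from that same node — the sister group — is (sp8,(sp15,(sp44,sp50))); its 4 tips in alphabetical order are the answer.

sp15, sp44, sp50, sp8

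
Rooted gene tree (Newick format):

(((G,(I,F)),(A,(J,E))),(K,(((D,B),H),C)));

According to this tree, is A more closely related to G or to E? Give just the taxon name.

The MRCA of A and E subtends (A,(J,E)) (3 taxa).
The MRCA of A and G subtends ((G,(I,F)),(A,(J,E))) (6 taxa).
The first is nested inside the second, so A shares a more recent common ancestor with E.

E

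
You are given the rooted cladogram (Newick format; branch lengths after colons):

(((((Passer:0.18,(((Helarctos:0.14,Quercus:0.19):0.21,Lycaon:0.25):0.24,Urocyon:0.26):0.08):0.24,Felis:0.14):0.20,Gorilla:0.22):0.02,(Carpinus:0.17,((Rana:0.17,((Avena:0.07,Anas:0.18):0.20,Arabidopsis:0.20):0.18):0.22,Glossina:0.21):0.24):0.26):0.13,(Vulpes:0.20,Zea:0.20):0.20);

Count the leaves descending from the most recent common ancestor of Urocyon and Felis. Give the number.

6

The MRCA of Urocyon and Felis is the node subtending ((Passer,(((Helarctos,Quercus),Lycaon),Urocyon)),Felis).
That clade contains 6 terminal taxa: Felis, Helarctos, Lycaon, Passer, Quercus, Urocyon.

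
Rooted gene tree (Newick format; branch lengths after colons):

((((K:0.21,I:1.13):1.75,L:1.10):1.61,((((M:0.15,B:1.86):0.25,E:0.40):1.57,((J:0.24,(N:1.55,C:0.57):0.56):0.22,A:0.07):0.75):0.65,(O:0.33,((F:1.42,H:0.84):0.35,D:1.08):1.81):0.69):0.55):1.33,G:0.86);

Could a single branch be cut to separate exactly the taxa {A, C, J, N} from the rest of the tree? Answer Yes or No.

Yes

The most recent common ancestor of these taxa subtends ((J,(N,C)),A).
That clade has exactly 4 tips — every listed taxon and nothing else — so the group is monophyletic.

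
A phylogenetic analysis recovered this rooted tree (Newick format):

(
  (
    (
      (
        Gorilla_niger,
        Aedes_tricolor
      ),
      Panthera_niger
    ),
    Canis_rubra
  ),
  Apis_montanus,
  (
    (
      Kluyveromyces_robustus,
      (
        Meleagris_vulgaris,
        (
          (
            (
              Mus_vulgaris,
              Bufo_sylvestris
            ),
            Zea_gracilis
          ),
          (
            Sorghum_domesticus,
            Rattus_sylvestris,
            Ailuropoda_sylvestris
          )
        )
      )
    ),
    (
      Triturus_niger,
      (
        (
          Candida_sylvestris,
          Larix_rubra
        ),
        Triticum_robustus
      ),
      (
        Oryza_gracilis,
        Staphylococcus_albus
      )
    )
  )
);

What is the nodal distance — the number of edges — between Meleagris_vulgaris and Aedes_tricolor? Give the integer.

8

The MRCA of Meleagris_vulgaris and Aedes_tricolor is the root of the tree.
From Meleagris_vulgaris up to that node: 4 branches. From Aedes_tricolor up to the same node: 4 branches. Total: 4 + 4 = 8.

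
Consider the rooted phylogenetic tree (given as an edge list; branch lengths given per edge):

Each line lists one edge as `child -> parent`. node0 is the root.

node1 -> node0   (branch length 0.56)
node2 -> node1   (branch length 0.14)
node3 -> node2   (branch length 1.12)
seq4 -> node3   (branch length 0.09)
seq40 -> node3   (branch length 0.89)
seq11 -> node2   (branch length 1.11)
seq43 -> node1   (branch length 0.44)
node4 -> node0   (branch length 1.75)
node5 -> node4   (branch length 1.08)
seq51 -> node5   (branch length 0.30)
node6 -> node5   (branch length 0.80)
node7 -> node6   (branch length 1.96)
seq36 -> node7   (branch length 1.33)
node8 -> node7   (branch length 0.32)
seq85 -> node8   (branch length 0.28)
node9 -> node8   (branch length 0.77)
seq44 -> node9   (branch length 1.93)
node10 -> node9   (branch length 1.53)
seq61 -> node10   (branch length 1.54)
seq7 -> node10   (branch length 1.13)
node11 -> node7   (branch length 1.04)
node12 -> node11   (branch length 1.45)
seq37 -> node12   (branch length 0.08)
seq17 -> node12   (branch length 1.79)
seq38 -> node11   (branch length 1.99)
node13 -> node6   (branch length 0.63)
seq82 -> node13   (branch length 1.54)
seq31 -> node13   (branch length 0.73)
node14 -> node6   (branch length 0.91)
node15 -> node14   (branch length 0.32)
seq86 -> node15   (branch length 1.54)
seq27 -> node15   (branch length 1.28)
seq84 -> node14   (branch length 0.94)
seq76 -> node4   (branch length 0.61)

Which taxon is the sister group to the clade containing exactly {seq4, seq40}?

seq11

The clade containing exactly {seq4, seq40} attaches to the tree at the node subtending ((seq4,seq40),seq11).
The other lineage descending from that same node — the sister group — is the single tip seq11.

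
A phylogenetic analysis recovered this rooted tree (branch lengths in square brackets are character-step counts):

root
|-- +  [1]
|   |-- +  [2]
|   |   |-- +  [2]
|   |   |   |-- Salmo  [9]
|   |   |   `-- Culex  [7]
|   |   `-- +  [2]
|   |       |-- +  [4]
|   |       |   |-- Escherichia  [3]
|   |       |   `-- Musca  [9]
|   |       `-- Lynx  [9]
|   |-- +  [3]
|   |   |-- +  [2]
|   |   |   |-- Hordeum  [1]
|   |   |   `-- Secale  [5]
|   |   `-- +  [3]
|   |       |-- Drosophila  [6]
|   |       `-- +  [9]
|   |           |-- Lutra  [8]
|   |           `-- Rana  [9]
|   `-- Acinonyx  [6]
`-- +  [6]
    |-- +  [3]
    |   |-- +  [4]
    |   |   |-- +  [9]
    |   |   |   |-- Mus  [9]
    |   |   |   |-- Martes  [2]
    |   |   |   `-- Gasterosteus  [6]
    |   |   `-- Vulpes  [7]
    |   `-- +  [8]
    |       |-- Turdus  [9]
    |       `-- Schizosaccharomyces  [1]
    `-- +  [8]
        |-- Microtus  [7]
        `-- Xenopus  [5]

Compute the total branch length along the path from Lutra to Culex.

The path runs Lutra → … → MRCA → … → Culex; the MRCA is the node subtending (((Salmo,Culex),((Escherichia,Musca),Lynx)),((Hordeum,Secale),(Drosophila,(Lutra,Rana))),Acinonyx).
Branch lengths along that path: 8 + 9 + 3 + 3 + 2 + 2 + 7 = 34.

34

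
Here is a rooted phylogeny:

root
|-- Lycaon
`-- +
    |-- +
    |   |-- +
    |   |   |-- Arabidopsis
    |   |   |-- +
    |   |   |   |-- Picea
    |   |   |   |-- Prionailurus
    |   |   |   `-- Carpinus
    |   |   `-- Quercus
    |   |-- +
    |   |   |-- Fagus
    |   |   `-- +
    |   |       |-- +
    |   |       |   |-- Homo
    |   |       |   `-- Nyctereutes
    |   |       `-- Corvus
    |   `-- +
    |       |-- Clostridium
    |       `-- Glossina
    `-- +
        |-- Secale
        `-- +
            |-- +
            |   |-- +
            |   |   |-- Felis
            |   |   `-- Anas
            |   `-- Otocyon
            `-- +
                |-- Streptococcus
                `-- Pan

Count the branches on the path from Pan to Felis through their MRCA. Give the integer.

The MRCA of Pan and Felis is the node subtending (((Felis,Anas),Otocyon),(Streptococcus,Pan)).
From Pan up to that node: 2 branches. From Felis up to the same node: 3 branches. Total: 2 + 3 = 5.

5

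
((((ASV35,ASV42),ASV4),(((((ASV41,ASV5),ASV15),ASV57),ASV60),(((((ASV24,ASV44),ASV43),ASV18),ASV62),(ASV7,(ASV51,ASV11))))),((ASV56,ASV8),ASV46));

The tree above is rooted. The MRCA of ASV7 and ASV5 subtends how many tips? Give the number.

13

The MRCA of ASV7 and ASV5 is the node subtending (((((ASV41,ASV5),ASV15),ASV57),ASV60),(((((ASV24,ASV44),ASV43),ASV18),ASV62),(ASV7,(ASV51,ASV11)))).
That clade contains 13 terminal taxa: ASV11, ASV15, ASV18, ASV24, ASV41, ASV43, ASV44, ASV5, ASV51, ASV57, ASV60, ASV62, ASV7.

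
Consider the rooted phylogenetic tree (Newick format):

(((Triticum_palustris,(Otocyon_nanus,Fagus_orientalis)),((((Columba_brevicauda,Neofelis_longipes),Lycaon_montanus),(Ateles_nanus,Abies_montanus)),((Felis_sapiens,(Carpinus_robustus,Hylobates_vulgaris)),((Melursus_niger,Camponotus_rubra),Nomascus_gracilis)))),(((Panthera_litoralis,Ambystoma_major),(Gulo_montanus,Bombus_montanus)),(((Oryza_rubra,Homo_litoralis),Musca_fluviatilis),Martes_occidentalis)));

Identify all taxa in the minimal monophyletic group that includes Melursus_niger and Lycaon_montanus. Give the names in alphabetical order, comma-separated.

Tracing Melursus_niger: it sits inside (Melursus_niger,Camponotus_rubra).
Tracing Lycaon_montanus: it sits inside ((Columba_brevicauda,Neofelis_longipes),Lycaon_montanus).
The smallest clade enclosing both is ((((Columba_brevicauda,Neofelis_longipes),Lycaon_montanus),(Ateles_nanus,Abies_montanus)),((Felis_sapiens,(Carpinus_robustus,Hylobates_vulgaris)),((Melursus_niger,Camponotus_rubra),Nomascus_gracilis))); the answer is its 11 terminal taxa in alphabetical order.

Abies_montanus, Ateles_nanus, Camponotus_rubra, Carpinus_robustus, Columba_brevicauda, Felis_sapiens, Hylobates_vulgaris, Lycaon_montanus, Melursus_niger, Neofelis_longipes, Nomascus_gracilis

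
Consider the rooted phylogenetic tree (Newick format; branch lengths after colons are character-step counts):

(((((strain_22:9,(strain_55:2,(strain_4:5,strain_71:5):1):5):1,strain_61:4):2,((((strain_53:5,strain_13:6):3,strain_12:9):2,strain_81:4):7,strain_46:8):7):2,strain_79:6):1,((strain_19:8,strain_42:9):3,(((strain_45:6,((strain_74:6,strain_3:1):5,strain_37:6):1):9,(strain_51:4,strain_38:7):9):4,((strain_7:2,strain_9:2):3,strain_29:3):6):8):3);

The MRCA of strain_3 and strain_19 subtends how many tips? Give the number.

11

The MRCA of strain_3 and strain_19 is the node subtending ((strain_19,strain_42),(((strain_45,((strain_74,strain_3),strain_37)),(strain_51,strain_38)),((strain_7,strain_9),strain_29))).
That clade contains 11 terminal taxa: strain_19, strain_29, strain_3, strain_37, strain_38, strain_42, strain_45, strain_51, strain_7, strain_74, strain_9.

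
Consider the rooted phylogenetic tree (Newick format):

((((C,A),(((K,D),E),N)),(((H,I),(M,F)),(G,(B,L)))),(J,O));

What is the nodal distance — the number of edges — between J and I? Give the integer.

7

The MRCA of J and I is the root of the tree.
From J up to that node: 2 branches. From I up to the same node: 5 branches. Total: 2 + 5 = 7.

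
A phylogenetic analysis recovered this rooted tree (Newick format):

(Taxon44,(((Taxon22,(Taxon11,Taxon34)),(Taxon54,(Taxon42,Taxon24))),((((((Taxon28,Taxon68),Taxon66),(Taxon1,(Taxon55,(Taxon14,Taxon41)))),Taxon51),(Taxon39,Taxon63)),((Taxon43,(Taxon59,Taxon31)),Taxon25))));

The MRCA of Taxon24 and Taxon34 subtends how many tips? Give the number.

6

The MRCA of Taxon24 and Taxon34 is the node subtending ((Taxon22,(Taxon11,Taxon34)),(Taxon54,(Taxon42,Taxon24))).
That clade contains 6 terminal taxa: Taxon11, Taxon22, Taxon24, Taxon34, Taxon42, Taxon54.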